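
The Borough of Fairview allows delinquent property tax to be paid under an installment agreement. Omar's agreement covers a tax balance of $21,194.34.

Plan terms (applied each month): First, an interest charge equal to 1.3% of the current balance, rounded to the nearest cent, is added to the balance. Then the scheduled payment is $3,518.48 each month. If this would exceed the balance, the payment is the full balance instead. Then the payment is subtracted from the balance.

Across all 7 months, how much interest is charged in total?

$1,023.93

Month 1: opening $21,194.34; interest $275.53 → $21,469.87; payment $3,518.48; balance $17,951.39
Month 2: opening $17,951.39; interest $233.37 → $18,184.76; payment $3,518.48; balance $14,666.28
Month 3: opening $14,666.28; interest $190.66 → $14,856.94; payment $3,518.48; balance $11,338.46
Month 4: opening $11,338.46; interest $147.40 → $11,485.86; payment $3,518.48; balance $7,967.38
Month 5: opening $7,967.38; interest $103.58 → $8,070.96; payment $3,518.48; balance $4,552.48
Month 6: opening $4,552.48; interest $59.18 → $4,611.66; payment $3,518.48; balance $1,093.18
Month 7: opening $1,093.18; interest $14.21 → $1,107.39; payment $1,107.39; balance $0.00
Total interest: $275.53 + $233.37 + $190.66 + $147.40 + $103.58 + $59.18 + $14.21 = $1,023.93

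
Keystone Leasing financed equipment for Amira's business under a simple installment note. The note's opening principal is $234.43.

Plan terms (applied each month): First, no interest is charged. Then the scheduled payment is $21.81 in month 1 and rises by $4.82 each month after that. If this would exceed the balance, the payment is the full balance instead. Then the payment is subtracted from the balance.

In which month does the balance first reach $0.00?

7

Month 1: opening $234.43; payment $21.81; balance $212.62
Month 2: opening $212.62; payment $26.63; balance $185.99
Month 3: opening $185.99; payment $31.45; balance $154.54
Month 4: opening $154.54; payment $36.27; balance $118.27
Month 5: opening $118.27; payment $41.09; balance $77.18
Month 6: opening $77.18; payment $45.91; balance $31.27
Month 7: opening $31.27; payment $31.27; balance $0.00
Balance reaches $0.00 in month 7.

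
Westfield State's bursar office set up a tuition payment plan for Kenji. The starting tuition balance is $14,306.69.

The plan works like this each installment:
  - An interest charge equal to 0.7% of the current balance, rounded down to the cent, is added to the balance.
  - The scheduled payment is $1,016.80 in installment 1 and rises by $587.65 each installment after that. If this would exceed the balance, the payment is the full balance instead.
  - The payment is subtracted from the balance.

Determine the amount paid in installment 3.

$2,192.10

Installment 1: opening $14,306.69; interest $100.14 → $14,406.83; payment $1,016.80; balance $13,390.03
Installment 2: opening $13,390.03; interest $93.73 → $13,483.76; payment $1,604.45; balance $11,879.31
Installment 3: opening $11,879.31; interest $83.15 → $11,962.46; payment $2,192.10; balance $9,770.36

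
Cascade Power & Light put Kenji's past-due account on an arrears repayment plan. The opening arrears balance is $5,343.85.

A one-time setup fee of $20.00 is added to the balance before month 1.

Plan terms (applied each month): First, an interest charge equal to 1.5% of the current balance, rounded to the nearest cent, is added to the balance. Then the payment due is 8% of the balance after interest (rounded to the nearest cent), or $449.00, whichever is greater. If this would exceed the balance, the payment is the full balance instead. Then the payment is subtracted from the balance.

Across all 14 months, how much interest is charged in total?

$591.88

# | Opening | Interest | Payment | End bal
1 | $5,363.85 | $80.46 | $449.00 | $4,995.31
2 | $4,995.31 | $74.93 | $449.00 | $4,621.24
3 | $4,621.24 | $69.32 | $449.00 | $4,241.56
4 | $4,241.56 | $63.62 | $449.00 | $3,856.18
5 | $3,856.18 | $57.84 | $449.00 | $3,465.02
6 | $3,465.02 | $51.98 | $449.00 | $3,068.00
7 | $3,068.00 | $46.02 | $449.00 | $2,665.02
8 | $2,665.02 | $39.98 | $449.00 | $2,256.00
9 | $2,256.00 | $33.84 | $449.00 | $1,840.84
10 | $1,840.84 | $27.61 | $449.00 | $1,419.45
11 | $1,419.45 | $21.29 | $449.00 | $991.74
12 | $991.74 | $14.88 | $449.00 | $557.62
13 | $557.62 | $8.36 | $449.00 | $116.98
14 | $116.98 | $1.75 | $118.73 | $0.00
Total interest: $80.46 + $74.93 + $69.32 + $63.62 + $57.84 + $51.98 + $46.02 + $39.98 + $33.84 + $27.61 + $21.29 + $14.88 + $8.36 + $1.75 = $591.88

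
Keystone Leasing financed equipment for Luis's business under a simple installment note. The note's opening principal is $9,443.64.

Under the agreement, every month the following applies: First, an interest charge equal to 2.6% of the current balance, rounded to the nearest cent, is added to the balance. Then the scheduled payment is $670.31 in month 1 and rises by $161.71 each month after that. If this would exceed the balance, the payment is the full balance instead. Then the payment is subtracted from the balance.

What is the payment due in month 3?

$993.73

Month 1: opening $9,443.64; interest $245.53 → $9,689.17; payment $670.31; balance $9,018.86
Month 2: opening $9,018.86; interest $234.49 → $9,253.35; payment $832.02; balance $8,421.33
Month 3: opening $8,421.33; interest $218.95 → $8,640.28; payment $993.73; balance $7,646.55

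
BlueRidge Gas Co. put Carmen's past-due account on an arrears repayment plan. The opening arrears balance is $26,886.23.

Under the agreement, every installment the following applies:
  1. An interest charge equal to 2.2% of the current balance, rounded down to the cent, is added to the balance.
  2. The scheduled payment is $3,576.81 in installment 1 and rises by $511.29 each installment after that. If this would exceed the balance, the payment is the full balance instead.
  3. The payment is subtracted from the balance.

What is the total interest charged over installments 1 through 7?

# | Opening | Interest | Payment | End bal
1 | $26,886.23 | $591.49 | $3,576.81 | $23,900.91
2 | $23,900.91 | $525.82 | $4,088.10 | $20,338.63
3 | $20,338.63 | $447.44 | $4,599.39 | $16,186.68
4 | $16,186.68 | $356.10 | $5,110.68 | $11,432.10
5 | $11,432.10 | $251.50 | $5,621.97 | $6,061.63
6 | $6,061.63 | $133.35 | $6,133.26 | $61.72
7 | $61.72 | $1.35 | $63.07 | $0.00
Total interest: $591.49 + $525.82 + $447.44 + $356.10 + $251.50 + $133.35 + $1.35 = $2,307.05

$2,307.05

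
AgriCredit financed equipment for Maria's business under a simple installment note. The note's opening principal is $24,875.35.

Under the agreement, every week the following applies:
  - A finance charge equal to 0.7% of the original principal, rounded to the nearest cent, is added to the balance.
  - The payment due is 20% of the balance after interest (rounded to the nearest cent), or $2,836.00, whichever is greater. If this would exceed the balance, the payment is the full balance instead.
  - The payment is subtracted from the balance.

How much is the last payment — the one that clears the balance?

$2,602.73

Week 1: opening $24,875.35; interest $174.13 → $25,049.48; payment $5,009.90; balance $20,039.58
Week 2: opening $20,039.58; interest $174.13 → $20,213.71; payment $4,042.74; balance $16,170.97
Week 3: opening $16,170.97; interest $174.13 → $16,345.10; payment $3,269.02; balance $13,076.08
Week 4: opening $13,076.08; interest $174.13 → $13,250.21; payment $2,836.00; balance $10,414.21
Week 5: opening $10,414.21; interest $174.13 → $10,588.34; payment $2,836.00; balance $7,752.34
Week 6: opening $7,752.34; interest $174.13 → $7,926.47; payment $2,836.00; balance $5,090.47
Week 7: opening $5,090.47; interest $174.13 → $5,264.60; payment $2,836.00; balance $2,428.60
Week 8: opening $2,428.60; interest $174.13 → $2,602.73; payment $2,602.73; balance $0.00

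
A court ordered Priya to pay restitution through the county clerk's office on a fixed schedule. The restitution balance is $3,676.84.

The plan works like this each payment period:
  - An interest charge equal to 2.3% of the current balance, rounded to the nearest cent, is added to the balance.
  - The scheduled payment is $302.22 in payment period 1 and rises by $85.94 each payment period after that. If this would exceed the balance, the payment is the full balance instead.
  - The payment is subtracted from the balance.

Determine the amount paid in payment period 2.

Payment period 1: $3,676.84 +$84.57 interest = $3,761.41; pay $302.22 → $3,459.19
Payment period 2: $3,459.19 +$79.56 interest = $3,538.75; pay $388.16 → $3,150.59

$388.16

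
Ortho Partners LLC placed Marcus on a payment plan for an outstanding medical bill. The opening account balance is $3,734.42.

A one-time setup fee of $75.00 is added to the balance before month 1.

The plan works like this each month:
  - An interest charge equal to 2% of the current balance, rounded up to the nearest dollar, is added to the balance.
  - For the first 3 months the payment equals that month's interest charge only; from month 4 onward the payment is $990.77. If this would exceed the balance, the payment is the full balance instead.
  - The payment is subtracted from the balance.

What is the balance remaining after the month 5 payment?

$1,962.88

# | Opening | Interest | Payment | End bal
1 | $3,809.42 | $77.00 | $77.00 | $3,809.42
2 | $3,809.42 | $77.00 | $77.00 | $3,809.42
3 | $3,809.42 | $77.00 | $77.00 | $3,809.42
4 | $3,809.42 | $77.00 | $990.77 | $2,895.65
5 | $2,895.65 | $58.00 | $990.77 | $1,962.88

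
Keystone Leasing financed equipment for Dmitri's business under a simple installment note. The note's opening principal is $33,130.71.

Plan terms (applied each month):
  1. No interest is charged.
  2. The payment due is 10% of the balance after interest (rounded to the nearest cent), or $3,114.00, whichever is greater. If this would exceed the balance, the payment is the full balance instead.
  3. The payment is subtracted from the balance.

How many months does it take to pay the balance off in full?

Month 1: opening $33,130.71; payment $3,313.07; balance $29,817.64
Month 2: opening $29,817.64; payment $3,114.00; balance $26,703.64
Month 3: opening $26,703.64; payment $3,114.00; balance $23,589.64
Month 4: opening $23,589.64; payment $3,114.00; balance $20,475.64
Month 5: opening $20,475.64; payment $3,114.00; balance $17,361.64
Month 6: opening $17,361.64; payment $3,114.00; balance $14,247.64
Month 7: opening $14,247.64; payment $3,114.00; balance $11,133.64
Month 8: opening $11,133.64; payment $3,114.00; balance $8,019.64
Month 9: opening $8,019.64; payment $3,114.00; balance $4,905.64
Month 10: opening $4,905.64; payment $3,114.00; balance $1,791.64
Month 11: opening $1,791.64; payment $1,791.64; balance $0.00
Balance reaches $0.00 in month 11.

11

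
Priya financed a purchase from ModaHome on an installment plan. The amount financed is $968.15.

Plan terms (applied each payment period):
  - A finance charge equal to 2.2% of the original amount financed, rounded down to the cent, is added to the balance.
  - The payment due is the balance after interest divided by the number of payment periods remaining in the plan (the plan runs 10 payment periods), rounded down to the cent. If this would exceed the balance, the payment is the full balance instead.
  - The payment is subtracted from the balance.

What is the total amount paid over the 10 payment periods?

# | Opening | Interest | Payment | End bal
1 | $968.15 | $21.29 | $98.94 | $890.50
2 | $890.50 | $21.29 | $101.31 | $810.48
3 | $810.48 | $21.29 | $103.97 | $727.80
4 | $727.80 | $21.29 | $107.01 | $642.08
5 | $642.08 | $21.29 | $110.56 | $552.81
6 | $552.81 | $21.29 | $114.82 | $459.28
7 | $459.28 | $21.29 | $120.14 | $360.43
8 | $360.43 | $21.29 | $127.24 | $254.48
9 | $254.48 | $21.29 | $137.88 | $137.89
10 | $137.89 | $21.29 | $159.18 | $0.00
Total paid: $1,181.05

$1,181.05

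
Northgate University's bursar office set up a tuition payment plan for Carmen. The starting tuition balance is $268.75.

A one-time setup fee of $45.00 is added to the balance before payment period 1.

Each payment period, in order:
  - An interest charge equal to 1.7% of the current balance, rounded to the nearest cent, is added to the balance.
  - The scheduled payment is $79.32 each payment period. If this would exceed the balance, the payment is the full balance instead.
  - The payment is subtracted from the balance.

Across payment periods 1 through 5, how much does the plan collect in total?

$327.63

# | Opening | Interest | Payment | End bal
1 | $313.75 | $5.33 | $79.32 | $239.76
2 | $239.76 | $4.08 | $79.32 | $164.52
3 | $164.52 | $2.80 | $79.32 | $88.00
4 | $88.00 | $1.50 | $79.32 | $10.18
5 | $10.18 | $0.17 | $10.35 | $0.00
Total paid: $327.63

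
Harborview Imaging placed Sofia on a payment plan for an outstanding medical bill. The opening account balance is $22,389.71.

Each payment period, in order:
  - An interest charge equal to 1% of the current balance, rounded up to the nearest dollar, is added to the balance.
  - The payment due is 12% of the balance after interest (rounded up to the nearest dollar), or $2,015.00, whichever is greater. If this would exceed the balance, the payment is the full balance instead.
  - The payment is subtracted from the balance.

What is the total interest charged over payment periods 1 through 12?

$1,334.00

# | Opening | Interest | Payment | End bal
1 | $22,389.71 | $224.00 | $2,714.00 | $19,899.71
2 | $19,899.71 | $199.00 | $2,412.00 | $17,686.71
3 | $17,686.71 | $177.00 | $2,144.00 | $15,719.71
4 | $15,719.71 | $158.00 | $2,015.00 | $13,862.71
5 | $13,862.71 | $139.00 | $2,015.00 | $11,986.71
6 | $11,986.71 | $120.00 | $2,015.00 | $10,091.71
7 | $10,091.71 | $101.00 | $2,015.00 | $8,177.71
8 | $8,177.71 | $82.00 | $2,015.00 | $6,244.71
9 | $6,244.71 | $63.00 | $2,015.00 | $4,292.71
10 | $4,292.71 | $43.00 | $2,015.00 | $2,320.71
11 | $2,320.71 | $24.00 | $2,015.00 | $329.71
12 | $329.71 | $4.00 | $333.71 | $0.00
Total interest: $224.00 + $199.00 + $177.00 + $158.00 + $139.00 + $120.00 + $101.00 + $82.00 + $63.00 + $43.00 + $24.00 + $4.00 = $1,334.00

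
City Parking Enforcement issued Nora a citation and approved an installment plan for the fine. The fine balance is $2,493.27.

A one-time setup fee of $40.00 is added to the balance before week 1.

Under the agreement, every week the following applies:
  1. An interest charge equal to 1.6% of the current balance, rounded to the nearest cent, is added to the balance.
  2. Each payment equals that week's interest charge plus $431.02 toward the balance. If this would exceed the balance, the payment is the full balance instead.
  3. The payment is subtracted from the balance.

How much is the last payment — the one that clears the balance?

# | Opening | Interest | Payment | End bal
1 | $2,533.27 | $40.53 | $471.55 | $2,102.25
2 | $2,102.25 | $33.64 | $464.66 | $1,671.23
3 | $1,671.23 | $26.74 | $457.76 | $1,240.21
4 | $1,240.21 | $19.84 | $450.86 | $809.19
5 | $809.19 | $12.95 | $443.97 | $378.17
6 | $378.17 | $6.05 | $384.22 | $0.00

$384.22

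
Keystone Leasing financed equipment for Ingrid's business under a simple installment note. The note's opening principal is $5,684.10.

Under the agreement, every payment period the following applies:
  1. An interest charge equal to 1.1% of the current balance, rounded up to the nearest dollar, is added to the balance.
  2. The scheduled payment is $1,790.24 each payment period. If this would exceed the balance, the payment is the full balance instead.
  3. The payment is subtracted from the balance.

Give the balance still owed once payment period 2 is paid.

$2,210.62

Payment period 1: opening $5,684.10; interest $63.00 → $5,747.10; payment $1,790.24; balance $3,956.86
Payment period 2: opening $3,956.86; interest $44.00 → $4,000.86; payment $1,790.24; balance $2,210.62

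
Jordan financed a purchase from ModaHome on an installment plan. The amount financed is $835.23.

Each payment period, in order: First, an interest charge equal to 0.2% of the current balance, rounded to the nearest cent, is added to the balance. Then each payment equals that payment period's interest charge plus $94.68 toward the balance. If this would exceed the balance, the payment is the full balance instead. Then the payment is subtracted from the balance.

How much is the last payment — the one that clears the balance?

$77.95

Payment period 1: opening $835.23; interest $1.67 → $836.90; payment $96.35; balance $740.55
Payment period 2: opening $740.55; interest $1.48 → $742.03; payment $96.16; balance $645.87
Payment period 3: opening $645.87; interest $1.29 → $647.16; payment $95.97; balance $551.19
Payment period 4: opening $551.19; interest $1.10 → $552.29; payment $95.78; balance $456.51
Payment period 5: opening $456.51; interest $0.91 → $457.42; payment $95.59; balance $361.83
Payment period 6: opening $361.83; interest $0.72 → $362.55; payment $95.40; balance $267.15
Payment period 7: opening $267.15; interest $0.53 → $267.68; payment $95.21; balance $172.47
Payment period 8: opening $172.47; interest $0.34 → $172.81; payment $95.02; balance $77.79
Payment period 9: opening $77.79; interest $0.16 → $77.95; payment $77.95; balance $0.00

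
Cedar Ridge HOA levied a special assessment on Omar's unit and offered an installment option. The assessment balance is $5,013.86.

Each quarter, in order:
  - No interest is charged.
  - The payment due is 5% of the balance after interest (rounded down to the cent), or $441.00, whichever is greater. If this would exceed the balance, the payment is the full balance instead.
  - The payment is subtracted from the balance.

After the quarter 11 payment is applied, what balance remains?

$162.86

Quarter 1: $5,013.86 − $441.00 → $4,572.86
Quarter 2: $4,572.86 − $441.00 → $4,131.86
Quarter 3: $4,131.86 − $441.00 → $3,690.86
Quarter 4: $3,690.86 − $441.00 → $3,249.86
Quarter 5: $3,249.86 − $441.00 → $2,808.86
Quarter 6: $2,808.86 − $441.00 → $2,367.86
Quarter 7: $2,367.86 − $441.00 → $1,926.86
Quarter 8: $1,926.86 − $441.00 → $1,485.86
Quarter 9: $1,485.86 − $441.00 → $1,044.86
Quarter 10: $1,044.86 − $441.00 → $603.86
Quarter 11: $603.86 − $441.00 → $162.86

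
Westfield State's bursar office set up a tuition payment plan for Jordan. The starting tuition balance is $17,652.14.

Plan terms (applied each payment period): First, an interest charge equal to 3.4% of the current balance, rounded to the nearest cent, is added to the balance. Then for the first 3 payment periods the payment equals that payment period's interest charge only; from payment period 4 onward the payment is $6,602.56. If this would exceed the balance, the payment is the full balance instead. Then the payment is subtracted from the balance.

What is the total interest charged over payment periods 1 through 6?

$2,981.84

Payment period 1: $17,652.14 +$600.17 interest = $18,252.31; pay $600.17 → $17,652.14
Payment period 2: $17,652.14 +$600.17 interest = $18,252.31; pay $600.17 → $17,652.14
Payment period 3: $17,652.14 +$600.17 interest = $18,252.31; pay $600.17 → $17,652.14
Payment period 4: $17,652.14 +$600.17 interest = $18,252.31; pay $6,602.56 → $11,649.75
Payment period 5: $11,649.75 +$396.09 interest = $12,045.84; pay $6,602.56 → $5,443.28
Payment period 6: $5,443.28 +$185.07 interest = $5,628.35; pay $5,628.35 → $0.00
Total interest: $600.17 + $600.17 + $600.17 + $600.17 + $396.09 + $185.07 = $2,981.84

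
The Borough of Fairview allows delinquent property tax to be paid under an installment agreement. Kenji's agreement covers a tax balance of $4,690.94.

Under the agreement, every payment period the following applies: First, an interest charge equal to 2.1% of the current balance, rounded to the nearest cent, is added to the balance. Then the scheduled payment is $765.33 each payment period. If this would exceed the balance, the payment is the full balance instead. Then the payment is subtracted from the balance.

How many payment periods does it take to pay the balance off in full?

Payment period 1: opening $4,690.94; interest $98.51 → $4,789.45; payment $765.33; balance $4,024.12
Payment period 2: opening $4,024.12; interest $84.51 → $4,108.63; payment $765.33; balance $3,343.30
Payment period 3: opening $3,343.30; interest $70.21 → $3,413.51; payment $765.33; balance $2,648.18
Payment period 4: opening $2,648.18; interest $55.61 → $2,703.79; payment $765.33; balance $1,938.46
Payment period 5: opening $1,938.46; interest $40.71 → $1,979.17; payment $765.33; balance $1,213.84
Payment period 6: opening $1,213.84; interest $25.49 → $1,239.33; payment $765.33; balance $474.00
Payment period 7: opening $474.00; interest $9.95 → $483.95; payment $483.95; balance $0.00
Balance reaches $0.00 in payment period 7.

7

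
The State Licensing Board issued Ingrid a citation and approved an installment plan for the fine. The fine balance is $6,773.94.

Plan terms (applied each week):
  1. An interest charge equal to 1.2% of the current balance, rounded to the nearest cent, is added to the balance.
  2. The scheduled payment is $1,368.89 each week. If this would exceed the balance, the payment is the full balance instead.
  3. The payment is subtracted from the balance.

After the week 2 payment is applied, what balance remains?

$4,183.29

Week 1: opening $6,773.94; interest $81.29 → $6,855.23; payment $1,368.89; balance $5,486.34
Week 2: opening $5,486.34; interest $65.84 → $5,552.18; payment $1,368.89; balance $4,183.29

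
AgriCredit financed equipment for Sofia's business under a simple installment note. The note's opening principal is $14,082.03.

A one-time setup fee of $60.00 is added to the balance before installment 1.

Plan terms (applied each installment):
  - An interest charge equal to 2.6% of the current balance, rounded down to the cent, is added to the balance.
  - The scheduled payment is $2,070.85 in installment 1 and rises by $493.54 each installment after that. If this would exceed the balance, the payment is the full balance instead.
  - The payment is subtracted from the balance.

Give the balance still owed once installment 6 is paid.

# | Opening | Interest | Payment | End bal
1 | $14,142.03 | $367.69 | $2,070.85 | $12,438.87
2 | $12,438.87 | $323.41 | $2,564.39 | $10,197.89
3 | $10,197.89 | $265.14 | $3,057.93 | $7,405.10
4 | $7,405.10 | $192.53 | $3,551.47 | $4,046.16
5 | $4,046.16 | $105.20 | $4,045.01 | $106.35
6 | $106.35 | $2.76 | $109.11 | $0.00

$0.00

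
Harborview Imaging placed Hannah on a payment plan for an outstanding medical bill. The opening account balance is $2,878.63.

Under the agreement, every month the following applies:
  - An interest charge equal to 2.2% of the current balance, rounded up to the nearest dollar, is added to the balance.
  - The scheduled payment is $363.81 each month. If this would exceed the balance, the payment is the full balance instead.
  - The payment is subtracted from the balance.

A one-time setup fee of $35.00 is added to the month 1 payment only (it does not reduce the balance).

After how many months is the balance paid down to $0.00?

Month 1: opening $2,878.63; interest $64.00 → $2,942.63; payment $363.81 (+ $35.00 fee); balance $2,578.82
Month 2: opening $2,578.82; interest $57.00 → $2,635.82; payment $363.81; balance $2,272.01
Month 3: opening $2,272.01; interest $50.00 → $2,322.01; payment $363.81; balance $1,958.20
Month 4: opening $1,958.20; interest $44.00 → $2,002.20; payment $363.81; balance $1,638.39
Month 5: opening $1,638.39; interest $37.00 → $1,675.39; payment $363.81; balance $1,311.58
Month 6: opening $1,311.58; interest $29.00 → $1,340.58; payment $363.81; balance $976.77
Month 7: opening $976.77; interest $22.00 → $998.77; payment $363.81; balance $634.96
Month 8: opening $634.96; interest $14.00 → $648.96; payment $363.81; balance $285.15
Month 9: opening $285.15; interest $7.00 → $292.15; payment $292.15; balance $0.00
Balance reaches $0.00 in month 9.

9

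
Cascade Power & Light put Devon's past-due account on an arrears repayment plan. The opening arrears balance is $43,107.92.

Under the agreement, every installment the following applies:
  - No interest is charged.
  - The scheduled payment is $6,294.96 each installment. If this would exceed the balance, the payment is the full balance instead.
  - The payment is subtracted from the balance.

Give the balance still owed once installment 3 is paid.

$24,223.04

Installment 1: $43,107.92 − $6,294.96 → $36,812.96
Installment 2: $36,812.96 − $6,294.96 → $30,518.00
Installment 3: $30,518.00 − $6,294.96 → $24,223.04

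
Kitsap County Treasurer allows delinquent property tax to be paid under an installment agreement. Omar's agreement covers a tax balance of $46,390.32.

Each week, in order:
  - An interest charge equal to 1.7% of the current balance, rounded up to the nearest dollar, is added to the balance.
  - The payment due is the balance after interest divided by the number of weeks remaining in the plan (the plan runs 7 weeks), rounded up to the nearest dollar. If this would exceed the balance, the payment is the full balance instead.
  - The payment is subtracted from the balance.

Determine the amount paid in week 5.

$7,211.00

# | Opening | Interest | Payment | End bal
1 | $46,390.32 | $789.00 | $6,740.00 | $40,439.32
2 | $40,439.32 | $688.00 | $6,855.00 | $34,272.32
3 | $34,272.32 | $583.00 | $6,972.00 | $27,883.32
4 | $27,883.32 | $475.00 | $7,090.00 | $21,268.32
5 | $21,268.32 | $362.00 | $7,211.00 | $14,419.32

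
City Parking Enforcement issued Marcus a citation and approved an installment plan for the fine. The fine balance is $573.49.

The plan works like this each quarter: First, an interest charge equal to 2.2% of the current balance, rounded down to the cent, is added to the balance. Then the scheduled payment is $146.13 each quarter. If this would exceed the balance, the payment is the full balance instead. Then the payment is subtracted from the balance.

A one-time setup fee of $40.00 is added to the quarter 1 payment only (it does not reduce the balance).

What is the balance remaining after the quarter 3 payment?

Quarter 1: $573.49 +$12.61 interest = $586.10; pay $146.13 (+ $40.00 fee) → $439.97
Quarter 2: $439.97 +$9.67 interest = $449.64; pay $146.13 → $303.51
Quarter 3: $303.51 +$6.67 interest = $310.18; pay $146.13 → $164.05

$164.05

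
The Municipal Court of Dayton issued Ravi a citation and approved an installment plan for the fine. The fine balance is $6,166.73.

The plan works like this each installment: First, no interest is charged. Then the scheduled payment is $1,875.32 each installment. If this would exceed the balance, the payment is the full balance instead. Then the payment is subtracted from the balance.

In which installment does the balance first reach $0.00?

Installment 1: opening $6,166.73; payment $1,875.32; balance $4,291.41
Installment 2: opening $4,291.41; payment $1,875.32; balance $2,416.09
Installment 3: opening $2,416.09; payment $1,875.32; balance $540.77
Installment 4: opening $540.77; payment $540.77; balance $0.00
Balance reaches $0.00 in installment 4.

4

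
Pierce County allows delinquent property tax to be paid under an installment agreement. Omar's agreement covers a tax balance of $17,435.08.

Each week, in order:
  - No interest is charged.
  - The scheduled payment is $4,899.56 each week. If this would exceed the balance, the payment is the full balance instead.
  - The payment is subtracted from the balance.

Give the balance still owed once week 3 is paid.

Week 1: opening $17,435.08; payment $4,899.56; balance $12,535.52
Week 2: opening $12,535.52; payment $4,899.56; balance $7,635.96
Week 3: opening $7,635.96; payment $4,899.56; balance $2,736.40

$2,736.40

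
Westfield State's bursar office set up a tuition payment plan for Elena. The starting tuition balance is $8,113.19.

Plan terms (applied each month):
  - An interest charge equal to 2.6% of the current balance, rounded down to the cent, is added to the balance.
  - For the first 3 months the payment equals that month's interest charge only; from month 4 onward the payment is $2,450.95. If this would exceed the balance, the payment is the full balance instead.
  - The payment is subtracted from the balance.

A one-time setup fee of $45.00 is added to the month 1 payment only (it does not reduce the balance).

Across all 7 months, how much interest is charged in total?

Month 1: opening $8,113.19; interest $210.94 → $8,324.13; payment $210.94 (+ $45.00 fee); balance $8,113.19
Month 2: opening $8,113.19; interest $210.94 → $8,324.13; payment $210.94; balance $8,113.19
Month 3: opening $8,113.19; interest $210.94 → $8,324.13; payment $210.94; balance $8,113.19
Month 4: opening $8,113.19; interest $210.94 → $8,324.13; payment $2,450.95; balance $5,873.18
Month 5: opening $5,873.18; interest $152.70 → $6,025.88; payment $2,450.95; balance $3,574.93
Month 6: opening $3,574.93; interest $92.94 → $3,667.87; payment $2,450.95; balance $1,216.92
Month 7: opening $1,216.92; interest $31.63 → $1,248.55; payment $1,248.55; balance $0.00
Total interest: $210.94 + $210.94 + $210.94 + $210.94 + $152.70 + $92.94 + $31.63 = $1,121.03

$1,121.03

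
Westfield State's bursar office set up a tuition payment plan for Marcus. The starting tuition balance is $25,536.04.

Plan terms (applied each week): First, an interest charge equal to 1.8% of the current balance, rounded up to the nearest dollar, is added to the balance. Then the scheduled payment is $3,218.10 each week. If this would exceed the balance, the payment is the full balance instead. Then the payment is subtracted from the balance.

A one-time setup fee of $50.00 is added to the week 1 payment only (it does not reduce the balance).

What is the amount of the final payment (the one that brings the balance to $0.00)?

$2,069.24

Week 1: opening $25,536.04; interest $460.00 → $25,996.04; payment $3,218.10 (+ $50.00 fee); balance $22,777.94
Week 2: opening $22,777.94; interest $411.00 → $23,188.94; payment $3,218.10; balance $19,970.84
Week 3: opening $19,970.84; interest $360.00 → $20,330.84; payment $3,218.10; balance $17,112.74
Week 4: opening $17,112.74; interest $309.00 → $17,421.74; payment $3,218.10; balance $14,203.64
Week 5: opening $14,203.64; interest $256.00 → $14,459.64; payment $3,218.10; balance $11,241.54
Week 6: opening $11,241.54; interest $203.00 → $11,444.54; payment $3,218.10; balance $8,226.44
Week 7: opening $8,226.44; interest $149.00 → $8,375.44; payment $3,218.10; balance $5,157.34
Week 8: opening $5,157.34; interest $93.00 → $5,250.34; payment $3,218.10; balance $2,032.24
Week 9: opening $2,032.24; interest $37.00 → $2,069.24; payment $2,069.24; balance $0.00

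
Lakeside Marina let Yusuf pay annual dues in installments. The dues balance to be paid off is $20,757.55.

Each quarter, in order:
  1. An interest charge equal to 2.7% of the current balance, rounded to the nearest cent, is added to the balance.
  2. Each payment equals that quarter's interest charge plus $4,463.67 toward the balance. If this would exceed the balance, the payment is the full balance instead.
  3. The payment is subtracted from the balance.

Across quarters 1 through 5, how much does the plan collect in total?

$22,354.63

# | Opening | Interest | Payment | End bal
1 | $20,757.55 | $560.45 | $5,024.12 | $16,293.88
2 | $16,293.88 | $439.93 | $4,903.60 | $11,830.21
3 | $11,830.21 | $319.42 | $4,783.09 | $7,366.54
4 | $7,366.54 | $198.90 | $4,662.57 | $2,902.87
5 | $2,902.87 | $78.38 | $2,981.25 | $0.00
Total paid: $22,354.63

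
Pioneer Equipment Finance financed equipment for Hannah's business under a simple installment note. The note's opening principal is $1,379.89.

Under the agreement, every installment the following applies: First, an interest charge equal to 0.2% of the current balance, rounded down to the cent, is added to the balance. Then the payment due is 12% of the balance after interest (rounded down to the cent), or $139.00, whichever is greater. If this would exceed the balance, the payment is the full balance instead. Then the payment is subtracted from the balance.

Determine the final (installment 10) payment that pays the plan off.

$109.30

Installment 1: opening $1,379.89; interest $2.75 → $1,382.64; payment $165.91; balance $1,216.73
Installment 2: opening $1,216.73; interest $2.43 → $1,219.16; payment $146.29; balance $1,072.87
Installment 3: opening $1,072.87; interest $2.14 → $1,075.01; payment $139.00; balance $936.01
Installment 4: opening $936.01; interest $1.87 → $937.88; payment $139.00; balance $798.88
Installment 5: opening $798.88; interest $1.59 → $800.47; payment $139.00; balance $661.47
Installment 6: opening $661.47; interest $1.32 → $662.79; payment $139.00; balance $523.79
Installment 7: opening $523.79; interest $1.04 → $524.83; payment $139.00; balance $385.83
Installment 8: opening $385.83; interest $0.77 → $386.60; payment $139.00; balance $247.60
Installment 9: opening $247.60; interest $0.49 → $248.09; payment $139.00; balance $109.09
Installment 10: opening $109.09; interest $0.21 → $109.30; payment $109.30; balance $0.00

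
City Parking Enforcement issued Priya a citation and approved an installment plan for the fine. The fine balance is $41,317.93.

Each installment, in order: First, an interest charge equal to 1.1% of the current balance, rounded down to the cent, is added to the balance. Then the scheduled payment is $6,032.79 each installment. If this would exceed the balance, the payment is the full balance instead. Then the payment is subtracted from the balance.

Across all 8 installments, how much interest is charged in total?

$1,879.50

# | Opening | Interest | Payment | End bal
1 | $41,317.93 | $454.49 | $6,032.79 | $35,739.63
2 | $35,739.63 | $393.13 | $6,032.79 | $30,099.97
3 | $30,099.97 | $331.09 | $6,032.79 | $24,398.27
4 | $24,398.27 | $268.38 | $6,032.79 | $18,633.86
5 | $18,633.86 | $204.97 | $6,032.79 | $12,806.04
6 | $12,806.04 | $140.86 | $6,032.79 | $6,914.11
7 | $6,914.11 | $76.05 | $6,032.79 | $957.37
8 | $957.37 | $10.53 | $967.90 | $0.00
Total interest: $454.49 + $393.13 + $331.09 + $268.38 + $204.97 + $140.86 + $76.05 + $10.53 = $1,879.50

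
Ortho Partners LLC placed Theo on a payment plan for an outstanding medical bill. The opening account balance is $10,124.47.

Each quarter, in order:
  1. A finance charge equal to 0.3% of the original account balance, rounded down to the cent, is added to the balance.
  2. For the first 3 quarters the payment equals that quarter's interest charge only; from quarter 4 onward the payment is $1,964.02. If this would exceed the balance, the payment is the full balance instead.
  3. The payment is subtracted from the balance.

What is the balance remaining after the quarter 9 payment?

# | Opening | Interest | Payment | End bal
1 | $10,124.47 | $30.37 | $30.37 | $10,124.47
2 | $10,124.47 | $30.37 | $30.37 | $10,124.47
3 | $10,124.47 | $30.37 | $30.37 | $10,124.47
4 | $10,124.47 | $30.37 | $1,964.02 | $8,190.82
5 | $8,190.82 | $30.37 | $1,964.02 | $6,257.17
6 | $6,257.17 | $30.37 | $1,964.02 | $4,323.52
7 | $4,323.52 | $30.37 | $1,964.02 | $2,389.87
8 | $2,389.87 | $30.37 | $1,964.02 | $456.22
9 | $456.22 | $30.37 | $486.59 | $0.00

$0.00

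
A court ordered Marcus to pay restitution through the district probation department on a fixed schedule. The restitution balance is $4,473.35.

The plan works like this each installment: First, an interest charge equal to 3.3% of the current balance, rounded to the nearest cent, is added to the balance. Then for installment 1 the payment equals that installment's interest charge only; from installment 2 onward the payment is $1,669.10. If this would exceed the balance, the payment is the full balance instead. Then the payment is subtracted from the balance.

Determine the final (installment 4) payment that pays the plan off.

$1,425.73

Installment 1: $4,473.35 +$147.62 interest = $4,620.97; pay $147.62 → $4,473.35
Installment 2: $4,473.35 +$147.62 interest = $4,620.97; pay $1,669.10 → $2,951.87
Installment 3: $2,951.87 +$97.41 interest = $3,049.28; pay $1,669.10 → $1,380.18
Installment 4: $1,380.18 +$45.55 interest = $1,425.73; pay $1,425.73 → $0.00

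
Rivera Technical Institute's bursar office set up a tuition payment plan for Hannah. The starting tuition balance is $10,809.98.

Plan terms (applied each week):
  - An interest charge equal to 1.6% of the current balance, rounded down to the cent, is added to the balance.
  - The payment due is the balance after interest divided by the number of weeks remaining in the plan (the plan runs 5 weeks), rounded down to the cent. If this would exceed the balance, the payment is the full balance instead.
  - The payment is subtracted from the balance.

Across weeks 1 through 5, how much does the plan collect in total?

$11,340.03

Week 1: opening $10,809.98; interest $172.95 → $10,982.93; payment $2,196.58; balance $8,786.35
Week 2: opening $8,786.35; interest $140.58 → $8,926.93; payment $2,231.73; balance $6,695.20
Week 3: opening $6,695.20; interest $107.12 → $6,802.32; payment $2,267.44; balance $4,534.88
Week 4: opening $4,534.88; interest $72.55 → $4,607.43; payment $2,303.71; balance $2,303.72
Week 5: opening $2,303.72; interest $36.85 → $2,340.57; payment $2,340.57; balance $0.00
Total paid: $11,340.03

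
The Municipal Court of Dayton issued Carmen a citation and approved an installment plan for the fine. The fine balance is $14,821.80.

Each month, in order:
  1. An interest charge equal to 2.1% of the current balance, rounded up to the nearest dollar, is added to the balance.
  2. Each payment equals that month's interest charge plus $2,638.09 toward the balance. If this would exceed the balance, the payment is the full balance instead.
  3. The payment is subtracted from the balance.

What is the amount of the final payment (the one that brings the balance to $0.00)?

Month 1: opening $14,821.80; interest $312.00 → $15,133.80; payment $2,950.09; balance $12,183.71
Month 2: opening $12,183.71; interest $256.00 → $12,439.71; payment $2,894.09; balance $9,545.62
Month 3: opening $9,545.62; interest $201.00 → $9,746.62; payment $2,839.09; balance $6,907.53
Month 4: opening $6,907.53; interest $146.00 → $7,053.53; payment $2,784.09; balance $4,269.44
Month 5: opening $4,269.44; interest $90.00 → $4,359.44; payment $2,728.09; balance $1,631.35
Month 6: opening $1,631.35; interest $35.00 → $1,666.35; payment $1,666.35; balance $0.00

$1,666.35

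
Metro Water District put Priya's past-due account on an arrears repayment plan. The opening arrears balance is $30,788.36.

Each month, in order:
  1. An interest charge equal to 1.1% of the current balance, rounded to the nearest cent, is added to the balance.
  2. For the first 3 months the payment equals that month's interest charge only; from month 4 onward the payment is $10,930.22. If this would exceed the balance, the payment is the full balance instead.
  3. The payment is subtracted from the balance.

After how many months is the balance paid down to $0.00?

6

Month 1: opening $30,788.36; interest $338.67 → $31,127.03; payment $338.67; balance $30,788.36
Month 2: opening $30,788.36; interest $338.67 → $31,127.03; payment $338.67; balance $30,788.36
Month 3: opening $30,788.36; interest $338.67 → $31,127.03; payment $338.67; balance $30,788.36
Month 4: opening $30,788.36; interest $338.67 → $31,127.03; payment $10,930.22; balance $20,196.81
Month 5: opening $20,196.81; interest $222.16 → $20,418.97; payment $10,930.22; balance $9,488.75
Month 6: opening $9,488.75; interest $104.38 → $9,593.13; payment $9,593.13; balance $0.00
Balance reaches $0.00 in month 6.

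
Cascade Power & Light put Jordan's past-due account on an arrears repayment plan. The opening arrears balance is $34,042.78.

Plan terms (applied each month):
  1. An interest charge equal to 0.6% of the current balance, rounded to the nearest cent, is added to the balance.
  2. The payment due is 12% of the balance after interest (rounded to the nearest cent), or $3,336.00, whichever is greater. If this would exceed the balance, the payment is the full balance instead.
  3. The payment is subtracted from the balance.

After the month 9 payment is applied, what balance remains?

Month 1: opening $34,042.78; interest $204.26 → $34,247.04; payment $4,109.64; balance $30,137.40
Month 2: opening $30,137.40; interest $180.82 → $30,318.22; payment $3,638.19; balance $26,680.03
Month 3: opening $26,680.03; interest $160.08 → $26,840.11; payment $3,336.00; balance $23,504.11
Month 4: opening $23,504.11; interest $141.02 → $23,645.13; payment $3,336.00; balance $20,309.13
Month 5: opening $20,309.13; interest $121.85 → $20,430.98; payment $3,336.00; balance $17,094.98
Month 6: opening $17,094.98; interest $102.57 → $17,197.55; payment $3,336.00; balance $13,861.55
Month 7: opening $13,861.55; interest $83.17 → $13,944.72; payment $3,336.00; balance $10,608.72
Month 8: opening $10,608.72; interest $63.65 → $10,672.37; payment $3,336.00; balance $7,336.37
Month 9: opening $7,336.37; interest $44.02 → $7,380.39; payment $3,336.00; balance $4,044.39

$4,044.39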